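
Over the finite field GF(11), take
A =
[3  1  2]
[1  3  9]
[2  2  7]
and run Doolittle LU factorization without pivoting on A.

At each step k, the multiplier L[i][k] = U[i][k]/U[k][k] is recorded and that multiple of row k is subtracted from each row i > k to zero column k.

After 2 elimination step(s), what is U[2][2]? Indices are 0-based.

k=0: U[0][0]=3
  eliminate (1,0): mult=4, new row 1: (0, 10, 1); set L[1][0]=4
  eliminate (2,0): mult=8, new row 2: (0, 5, 2); set L[2][0]=8
k=1: U[1][1]=10
  eliminate (2,1): mult=6, new row 2: (0, 0, 7); set L[2][1]=6

U[2][2] = 7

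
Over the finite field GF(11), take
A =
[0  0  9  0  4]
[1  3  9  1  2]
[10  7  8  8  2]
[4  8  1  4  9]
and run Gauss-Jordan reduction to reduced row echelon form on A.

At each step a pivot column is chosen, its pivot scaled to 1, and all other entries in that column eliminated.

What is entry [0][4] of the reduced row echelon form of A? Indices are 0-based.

M[0][4] = 0

[1] R0 <-> R1
[1] R0 /= 1  ⇒  (1, 3, 9, 1, 2)
     R2 -= 10·R0  ⇒  (0, 10, 6, 9, 4)
     R3 -= 4·R0  ⇒  (0, 7, 9, 0, 1)
[2] R1 <-> R2
[2] R1 /= 10  ⇒  (0, 1, 5, 2, 7)
     R0 -= 3·R1  ⇒  (1, 0, 5, 6, 3)
     R3 -= 7·R1  ⇒  (0, 0, 7, 8, 7)
[3] R2 /= 9  ⇒  (0, 0, 1, 0, 9)
     R0 -= 5·R2  ⇒  (1, 0, 0, 6, 2)
     R1 -= 5·R2  ⇒  (0, 1, 0, 2, 6)
     R3 -= 7·R2  ⇒  (0, 0, 0, 8, 10)
[4] R3 /= 8  ⇒  (0, 0, 0, 1, 4)
     R0 -= 6·R3  ⇒  (1, 0, 0, 0, 0)
     R1 -= 2·R3  ⇒  (0, 1, 0, 0, 9)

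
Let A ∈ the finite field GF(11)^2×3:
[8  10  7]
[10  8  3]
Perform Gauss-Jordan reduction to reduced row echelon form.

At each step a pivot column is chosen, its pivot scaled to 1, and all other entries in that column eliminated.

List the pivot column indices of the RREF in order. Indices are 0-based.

pivot(0,0)=8: scale R0 → (1, 4, 5)
  clear (1,0): R1 −= (10)R0 → (0, 1, 8)
pivot(1,1)=1: scale R1 → (0, 1, 8)
  clear (0,1): R0 −= (4)R1 → (1, 0, 6)

pivot columns: 0, 1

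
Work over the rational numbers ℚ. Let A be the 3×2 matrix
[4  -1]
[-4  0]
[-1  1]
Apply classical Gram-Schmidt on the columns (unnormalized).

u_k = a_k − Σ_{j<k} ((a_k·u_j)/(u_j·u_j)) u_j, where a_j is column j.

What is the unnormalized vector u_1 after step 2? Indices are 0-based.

u_1 = (-13/33, -20/33, 28/33)

Step 1: u_0 = a_0 = (4, -4, -1).
Step 2: u_1 = a_1 − (-5/33)·u_0 = (-13/33, -20/33, 28/33).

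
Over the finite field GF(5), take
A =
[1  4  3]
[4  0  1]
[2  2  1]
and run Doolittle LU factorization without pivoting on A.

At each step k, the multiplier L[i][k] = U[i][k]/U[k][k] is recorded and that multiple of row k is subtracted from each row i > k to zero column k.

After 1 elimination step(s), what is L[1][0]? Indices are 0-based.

L[1][0] = 4

k=0: U[0][0]=1
  eliminate (1,0): mult=4, new row 1: (0, 4, 4); set L[1][0]=4
  eliminate (2,0): mult=2, new row 2: (0, 4, 0); set L[2][0]=2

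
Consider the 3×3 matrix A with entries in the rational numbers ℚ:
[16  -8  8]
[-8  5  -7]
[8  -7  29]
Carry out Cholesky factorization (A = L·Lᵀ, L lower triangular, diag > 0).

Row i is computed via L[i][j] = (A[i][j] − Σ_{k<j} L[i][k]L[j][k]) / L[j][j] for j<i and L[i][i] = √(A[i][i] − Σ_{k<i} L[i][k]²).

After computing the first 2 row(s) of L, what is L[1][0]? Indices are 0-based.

Step 1: L[0][0] = √(16) = 4.
  L[1][0] = (-8) / L[0][0] = -2.
Step 2: L[1][1] = √(1) = 1.

L[1][0] = -2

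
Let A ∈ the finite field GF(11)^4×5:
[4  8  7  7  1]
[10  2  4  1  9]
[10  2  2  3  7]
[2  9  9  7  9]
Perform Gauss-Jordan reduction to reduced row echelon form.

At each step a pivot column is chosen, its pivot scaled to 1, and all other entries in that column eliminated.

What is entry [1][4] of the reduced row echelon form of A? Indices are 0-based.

pivot(0,0)=4: scale R0 → (1, 2, 10, 10, 3)
  clear (1,0): R1 −= (10)R0 → (0, 4, 3, 0, 1)
  clear (2,0): R2 −= (10)R0 → (0, 4, 1, 2, 10)
  clear (3,0): R3 −= (2)R0 → (0, 5, 0, 9, 3)
pivot(1,1)=4: scale R1 → (0, 1, 9, 0, 3)
  clear (0,1): R0 −= (2)R1 → (1, 0, 3, 10, 8)
  clear (2,1): R2 −= (4)R1 → (0, 0, 9, 2, 9)
  clear (3,1): R3 −= (5)R1 → (0, 0, 10, 9, 10)
pivot(2,2)=9: scale R2 → (0, 0, 1, 10, 1)
  clear (0,2): R0 −= (3)R2 → (1, 0, 0, 2, 5)
  clear (1,2): R1 −= (9)R2 → (0, 1, 0, 9, 5)
  clear (3,2): R3 −= (10)R2 → (0, 0, 0, 8, 0)
pivot(3,3)=8: scale R3 → (0, 0, 0, 1, 0)
  clear (0,3): R0 −= (2)R3 → (1, 0, 0, 0, 5)
  clear (1,3): R1 −= (9)R3 → (0, 1, 0, 0, 5)
  clear (2,3): R2 −= (10)R3 → (0, 0, 1, 0, 1)

M[1][4] = 5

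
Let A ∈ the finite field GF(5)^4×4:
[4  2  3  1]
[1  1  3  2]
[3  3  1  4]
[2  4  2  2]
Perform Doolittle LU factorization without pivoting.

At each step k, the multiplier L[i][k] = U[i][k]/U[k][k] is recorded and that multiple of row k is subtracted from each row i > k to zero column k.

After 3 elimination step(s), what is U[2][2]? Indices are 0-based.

Step 1: pivot at (0,0) is 4.
  row1 ← row1 − (4)·row0  ⇒  L[1][0]=4, U row1=(0, 3, 1, 3)
  row2 ← row2 − (2)·row0  ⇒  L[2][0]=2, U row2=(0, 4, 0, 2)
  row3 ← row3 − (3)·row0  ⇒  L[3][0]=3, U row3=(0, 3, 3, 4)
Step 2: pivot at (1,1) is 3.
  row2 ← row2 − (3)·row1  ⇒  L[2][1]=3, U row2=(0, 0, 2, 3)
  row3 ← row3 − (1)·row1  ⇒  L[3][1]=1, U row3=(0, 0, 2, 1)
Step 3: pivot at (2,2) is 2.
  row3 ← row3 − (1)·row2  ⇒  L[3][2]=1, U row3=(0, 0, 0, 3)

U[2][2] = 2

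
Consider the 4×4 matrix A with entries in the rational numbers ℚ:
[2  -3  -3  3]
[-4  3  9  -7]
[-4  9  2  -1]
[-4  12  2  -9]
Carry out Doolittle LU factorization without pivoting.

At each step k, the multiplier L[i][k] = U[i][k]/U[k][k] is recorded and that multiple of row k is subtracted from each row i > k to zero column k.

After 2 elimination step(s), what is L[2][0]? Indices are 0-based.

[col 0] pivot 2
  R1 -= -2*R0 → (0, -3, 3, -1)  (L[1][0] := -2)
  R2 -= -2*R0 → (0, 3, -4, 5)  (L[2][0] := -2)
  R3 -= -2*R0 → (0, 6, -4, -3)  (L[3][0] := -2)
[col 1] pivot -3
  R2 -= -1*R1 → (0, 0, -1, 4)  (L[2][1] := -1)
  R3 -= -2*R1 → (0, 0, 2, -5)  (L[3][1] := -2)

L[2][0] = -2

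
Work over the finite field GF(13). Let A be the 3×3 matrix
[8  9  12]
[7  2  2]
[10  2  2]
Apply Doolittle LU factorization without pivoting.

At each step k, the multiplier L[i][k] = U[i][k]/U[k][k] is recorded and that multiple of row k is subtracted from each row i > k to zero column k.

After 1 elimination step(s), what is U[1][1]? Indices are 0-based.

[col 0] pivot 8
  R1 -= 9*R0 → (0, 12, 11)  (L[1][0] := 9)
  R2 -= 11*R0 → (0, 7, 0)  (L[2][0] := 11)

U[1][1] = 12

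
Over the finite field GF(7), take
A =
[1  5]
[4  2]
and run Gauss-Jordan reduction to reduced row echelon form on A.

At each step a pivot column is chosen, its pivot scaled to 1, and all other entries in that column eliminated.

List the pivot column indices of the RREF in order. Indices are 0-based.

pivot columns: 0, 1

pivot(0,0)=1: scale R0 → (1, 5)
  clear (1,0): R1 −= (4)R0 → (0, 3)
pivot(1,1)=3: scale R1 → (0, 1)
  clear (0,1): R0 −= (5)R1 → (1, 0)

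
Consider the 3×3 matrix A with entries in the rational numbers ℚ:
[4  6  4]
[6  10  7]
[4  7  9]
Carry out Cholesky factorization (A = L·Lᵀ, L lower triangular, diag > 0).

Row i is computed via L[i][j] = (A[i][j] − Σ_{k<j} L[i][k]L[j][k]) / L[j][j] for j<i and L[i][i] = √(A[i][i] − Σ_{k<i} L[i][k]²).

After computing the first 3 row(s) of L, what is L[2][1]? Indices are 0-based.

Step 1: L[0][0] = √(4) = 2.
  L[1][0] = (6) / L[0][0] = 3.
Step 2: L[1][1] = √(1) = 1.
  L[2][0] = (4) / L[0][0] = 2.
  L[2][1] = (1) / L[1][1] = 1.
Step 3: L[2][2] = √(4) = 2.

L[2][1] = 1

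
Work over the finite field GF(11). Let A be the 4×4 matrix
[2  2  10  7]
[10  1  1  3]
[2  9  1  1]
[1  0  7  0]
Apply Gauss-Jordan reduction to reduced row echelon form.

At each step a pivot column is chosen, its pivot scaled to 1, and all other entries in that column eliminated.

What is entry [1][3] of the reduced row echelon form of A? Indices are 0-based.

step 1: normalize row 0 (÷2) = (1, 1, 5, 9)
  row 1: subtract 10×row0 = (0, 2, 6, 1)
  row 2: subtract 2×row0 = (0, 7, 2, 5)
  row 3: subtract 1×row0 = (0, 10, 2, 2)
step 2: normalize row 1 (÷2) = (0, 1, 3, 6)
  row 0: subtract 1×row1 = (1, 0, 2, 3)
  row 2: subtract 7×row1 = (0, 0, 3, 7)
  row 3: subtract 10×row1 = (0, 0, 5, 8)
step 3: normalize row 2 (÷3) = (0, 0, 1, 6)
  row 0: subtract 2×row2 = (1, 0, 0, 2)
  row 1: subtract 3×row2 = (0, 1, 0, 10)
  row 3: subtract 5×row2 = (0, 0, 0, 0)
skip col 3 (zero from row 3)

M[1][3] = 10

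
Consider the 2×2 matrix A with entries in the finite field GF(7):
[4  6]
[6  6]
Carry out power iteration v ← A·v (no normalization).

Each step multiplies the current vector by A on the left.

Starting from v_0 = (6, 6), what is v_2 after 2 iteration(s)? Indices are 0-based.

v_0 = (6, 6).
v_1 = A·v_0 = (4, 2).
v_2 = A·v_1 = (0, 1).

v_2 = (0, 1)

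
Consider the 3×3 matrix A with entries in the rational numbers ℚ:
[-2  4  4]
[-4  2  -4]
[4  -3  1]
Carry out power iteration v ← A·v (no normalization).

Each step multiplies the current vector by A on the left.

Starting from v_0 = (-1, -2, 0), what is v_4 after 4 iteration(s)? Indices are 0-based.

v_0 = (-1, -2, 0).
v_1 = A·v_0 = (-6, 0, 2).
v_2 = A·v_1 = (20, 16, -22).
v_3 = A·v_2 = (-64, 40, 10).
v_4 = A·v_3 = (328, 296, -366).

v_4 = (328, 296, -366)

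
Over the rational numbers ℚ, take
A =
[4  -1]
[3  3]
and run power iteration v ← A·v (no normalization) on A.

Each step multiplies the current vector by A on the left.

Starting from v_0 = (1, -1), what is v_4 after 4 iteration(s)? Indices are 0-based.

v_4 = (155, 510)

v_0 = (1, -1).
v_1 = A·v_0 = (5, 0).
v_2 = A·v_1 = (20, 15).
v_3 = A·v_2 = (65, 105).
v_4 = A·v_3 = (155, 510).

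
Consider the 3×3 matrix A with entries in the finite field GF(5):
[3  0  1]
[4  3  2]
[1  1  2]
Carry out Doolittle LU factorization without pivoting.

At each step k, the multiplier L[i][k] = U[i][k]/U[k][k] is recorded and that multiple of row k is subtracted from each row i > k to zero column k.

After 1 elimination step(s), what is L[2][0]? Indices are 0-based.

k=0: U[0][0]=3
  eliminate (1,0): mult=3, new row 1: (0, 3, 4); set L[1][0]=3
  eliminate (2,0): mult=2, new row 2: (0, 1, 0); set L[2][0]=2

L[2][0] = 2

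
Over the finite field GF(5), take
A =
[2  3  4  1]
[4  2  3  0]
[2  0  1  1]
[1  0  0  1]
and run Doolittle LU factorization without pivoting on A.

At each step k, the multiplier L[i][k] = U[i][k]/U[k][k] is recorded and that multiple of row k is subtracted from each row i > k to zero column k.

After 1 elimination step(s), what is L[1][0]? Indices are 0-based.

L[1][0] = 2

k=0: U[0][0]=2
  eliminate (1,0): mult=2, new row 1: (0, 1, 0, 3); set L[1][0]=2
  eliminate (2,0): mult=1, new row 2: (0, 2, 2, 0); set L[2][0]=1
  eliminate (3,0): mult=3, new row 3: (0, 1, 3, 3); set L[3][0]=3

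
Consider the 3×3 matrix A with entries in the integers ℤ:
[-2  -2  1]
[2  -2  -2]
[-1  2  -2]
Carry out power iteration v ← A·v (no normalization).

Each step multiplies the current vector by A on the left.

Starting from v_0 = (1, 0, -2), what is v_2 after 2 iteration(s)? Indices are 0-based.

v_2 = (-1, -26, 10)

v_0 = (1, 0, -2).
v_1 = A·v_0 = (-4, 6, 3).
v_2 = A·v_1 = (-1, -26, 10).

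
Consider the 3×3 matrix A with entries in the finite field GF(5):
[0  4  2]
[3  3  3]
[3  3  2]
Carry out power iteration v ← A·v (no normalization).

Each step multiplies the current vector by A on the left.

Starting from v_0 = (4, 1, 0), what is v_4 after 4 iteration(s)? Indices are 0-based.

v_4 = (3, 2, 2)

v_0 = (4, 1, 0).
v_1 = A·v_0 = (4, 0, 0).
v_2 = A·v_1 = (0, 2, 2).
v_3 = A·v_2 = (2, 2, 0).
v_4 = A·v_3 = (3, 2, 2).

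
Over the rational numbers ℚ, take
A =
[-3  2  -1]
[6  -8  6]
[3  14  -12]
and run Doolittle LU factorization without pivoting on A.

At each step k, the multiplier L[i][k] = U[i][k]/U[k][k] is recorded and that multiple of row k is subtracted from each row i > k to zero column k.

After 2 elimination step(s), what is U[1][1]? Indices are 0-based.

U[1][1] = -4

k=0: U[0][0]=-3
  eliminate (1,0): mult=-2, new row 1: (0, -4, 4); set L[1][0]=-2
  eliminate (2,0): mult=-1, new row 2: (0, 16, -13); set L[2][0]=-1
k=1: U[1][1]=-4
  eliminate (2,1): mult=-4, new row 2: (0, 0, 3); set L[2][1]=-4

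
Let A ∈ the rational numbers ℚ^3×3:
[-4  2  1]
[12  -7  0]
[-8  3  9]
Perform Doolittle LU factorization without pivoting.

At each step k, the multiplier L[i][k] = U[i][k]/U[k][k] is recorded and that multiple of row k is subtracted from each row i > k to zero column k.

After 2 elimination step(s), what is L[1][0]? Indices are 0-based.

k=0: U[0][0]=-4
  eliminate (1,0): mult=-3, new row 1: (0, -1, 3); set L[1][0]=-3
  eliminate (2,0): mult=2, new row 2: (0, -1, 7); set L[2][0]=2
k=1: U[1][1]=-1
  eliminate (2,1): mult=1, new row 2: (0, 0, 4); set L[2][1]=1

L[1][0] = -3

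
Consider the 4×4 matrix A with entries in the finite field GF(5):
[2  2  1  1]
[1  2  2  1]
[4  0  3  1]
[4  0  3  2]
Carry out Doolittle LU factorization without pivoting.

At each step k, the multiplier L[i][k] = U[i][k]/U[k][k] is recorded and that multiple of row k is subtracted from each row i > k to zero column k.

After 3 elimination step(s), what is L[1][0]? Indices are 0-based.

[col 0] pivot 2
  R1 -= 3*R0 → (0, 1, 4, 3)  (L[1][0] := 3)
  R2 -= 2*R0 → (0, 1, 1, 4)  (L[2][0] := 2)
  R3 -= 2*R0 → (0, 1, 1, 0)  (L[3][0] := 2)
[col 1] pivot 1
  R2 -= 1*R1 → (0, 0, 2, 1)  (L[2][1] := 1)
  R3 -= 1*R1 → (0, 0, 2, 2)  (L[3][1] := 1)
[col 2] pivot 2
  R3 -= 1*R2 → (0, 0, 0, 1)  (L[3][2] := 1)

L[1][0] = 3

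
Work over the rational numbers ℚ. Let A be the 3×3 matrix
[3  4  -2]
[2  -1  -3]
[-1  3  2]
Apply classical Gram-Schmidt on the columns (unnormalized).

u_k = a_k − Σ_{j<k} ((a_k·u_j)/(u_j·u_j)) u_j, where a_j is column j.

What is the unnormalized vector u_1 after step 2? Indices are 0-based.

Step 1: u_0 = a_0 = (3, 2, -1).
Step 2: u_1 = a_1 − (1/2)·u_0 = (5/2, -2, 7/2).

u_1 = (5/2, -2, 7/2)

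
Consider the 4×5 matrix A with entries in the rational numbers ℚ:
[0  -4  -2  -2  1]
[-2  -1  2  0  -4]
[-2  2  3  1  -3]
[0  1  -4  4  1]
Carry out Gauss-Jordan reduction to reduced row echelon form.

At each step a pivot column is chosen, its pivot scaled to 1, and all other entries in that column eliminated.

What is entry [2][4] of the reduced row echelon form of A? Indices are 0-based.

[1] R0 <-> R1
[1] R0 /= -2  ⇒  (1, 1/2, -1, 0, 2)
     R2 -= -2·R0  ⇒  (0, 3, 1, 1, 1)
[2] R1 /= -4  ⇒  (0, 1, 1/2, 1/2, -1/4)
     R0 -= 1/2·R1  ⇒  (1, 0, -5/4, -1/4, 17/8)
     R2 -= 3·R1  ⇒  (0, 0, -1/2, -1/2, 7/4)
     R3 -= 1·R1  ⇒  (0, 0, -9/2, 7/2, 5/4)
[3] R2 /= -1/2  ⇒  (0, 0, 1, 1, -7/2)
     R0 -= -5/4·R2  ⇒  (1, 0, 0, 1, -9/4)
     R1 -= 1/2·R2  ⇒  (0, 1, 0, 0, 3/2)
     R3 -= -9/2·R2  ⇒  (0, 0, 0, 8, -29/2)
[4] R3 /= 8  ⇒  (0, 0, 0, 1, -29/16)
     R0 -= 1·R3  ⇒  (1, 0, 0, 0, -7/16)
     R2 -= 1·R3  ⇒  (0, 0, 1, 0, -27/16)

M[2][4] = -27/16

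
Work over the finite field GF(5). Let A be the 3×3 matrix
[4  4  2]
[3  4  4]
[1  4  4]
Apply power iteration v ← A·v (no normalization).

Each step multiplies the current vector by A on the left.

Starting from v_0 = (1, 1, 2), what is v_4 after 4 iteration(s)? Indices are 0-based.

v_4 = (3, 1, 4)

v_0 = (1, 1, 2).
v_1 = A·v_0 = (2, 0, 3).
v_2 = A·v_1 = (4, 3, 4).
v_3 = A·v_2 = (1, 0, 2).
v_4 = A·v_3 = (3, 1, 4).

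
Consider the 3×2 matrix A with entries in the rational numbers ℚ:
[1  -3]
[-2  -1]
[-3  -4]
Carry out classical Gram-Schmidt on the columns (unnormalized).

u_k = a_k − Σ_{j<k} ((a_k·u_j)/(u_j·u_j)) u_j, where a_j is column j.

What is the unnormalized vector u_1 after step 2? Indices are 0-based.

u_1 = (-53/14, 4/7, -23/14)

Step 1: u_0 = a_0 = (1, -2, -3).
Step 2: u_1 = a_1 − (11/14)·u_0 = (-53/14, 4/7, -23/14).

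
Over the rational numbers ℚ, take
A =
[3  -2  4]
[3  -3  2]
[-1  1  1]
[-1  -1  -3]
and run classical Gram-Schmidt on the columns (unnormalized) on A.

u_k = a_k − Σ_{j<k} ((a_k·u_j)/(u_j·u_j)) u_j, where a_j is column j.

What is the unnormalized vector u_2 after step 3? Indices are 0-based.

u_2 = (2/3, 0, 5/3, 1/3)

Step 1: u_0 = a_0 = (3, 3, -1, -1).
Step 2: u_1 = a_1 − (-3/4)·u_0 = (1/4, -3/4, 1/4, -7/4).
Step 3: u_2 = a_2 − (1)·u_0 − (4/3)·u_1 = (2/3, 0, 5/3, 1/3).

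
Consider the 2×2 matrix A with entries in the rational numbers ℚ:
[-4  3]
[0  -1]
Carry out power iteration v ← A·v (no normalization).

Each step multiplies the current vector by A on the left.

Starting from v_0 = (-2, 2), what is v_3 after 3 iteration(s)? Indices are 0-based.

v_0 = (-2, 2).
v_1 = A·v_0 = (14, -2).
v_2 = A·v_1 = (-62, 2).
v_3 = A·v_2 = (254, -2).

v_3 = (254, -2)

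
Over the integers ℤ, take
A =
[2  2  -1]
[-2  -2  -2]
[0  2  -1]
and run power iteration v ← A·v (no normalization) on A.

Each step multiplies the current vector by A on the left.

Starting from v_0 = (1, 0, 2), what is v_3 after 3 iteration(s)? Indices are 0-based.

v_0 = (1, 0, 2).
v_1 = A·v_0 = (0, -6, -2).
v_2 = A·v_1 = (-10, 16, -10).
v_3 = A·v_2 = (22, 8, 42).

v_3 = (22, 8, 42)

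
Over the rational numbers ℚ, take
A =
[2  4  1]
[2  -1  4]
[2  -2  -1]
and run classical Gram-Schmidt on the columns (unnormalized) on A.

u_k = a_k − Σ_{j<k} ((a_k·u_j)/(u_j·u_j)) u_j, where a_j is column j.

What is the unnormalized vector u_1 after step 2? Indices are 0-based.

Step 1: u_0 = a_0 = (2, 2, 2).
Step 2: u_1 = a_1 − (1/6)·u_0 = (11/3, -4/3, -7/3).

u_1 = (11/3, -4/3, -7/3)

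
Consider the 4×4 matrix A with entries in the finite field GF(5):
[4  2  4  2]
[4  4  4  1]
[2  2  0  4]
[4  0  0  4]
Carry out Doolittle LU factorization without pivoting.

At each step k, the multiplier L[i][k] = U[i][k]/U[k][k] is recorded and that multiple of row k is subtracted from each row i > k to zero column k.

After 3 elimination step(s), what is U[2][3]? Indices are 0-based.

U[2][3] = 1

[col 0] pivot 4
  R1 -= 1*R0 → (0, 2, 0, 4)  (L[1][0] := 1)
  R2 -= 3*R0 → (0, 1, 3, 3)  (L[2][0] := 3)
  R3 -= 1*R0 → (0, 3, 1, 2)  (L[3][0] := 1)
[col 1] pivot 2
  R2 -= 3*R1 → (0, 0, 3, 1)  (L[2][1] := 3)
  R3 -= 4*R1 → (0, 0, 1, 1)  (L[3][1] := 4)
[col 2] pivot 3
  R3 -= 2*R2 → (0, 0, 0, 4)  (L[3][2] := 2)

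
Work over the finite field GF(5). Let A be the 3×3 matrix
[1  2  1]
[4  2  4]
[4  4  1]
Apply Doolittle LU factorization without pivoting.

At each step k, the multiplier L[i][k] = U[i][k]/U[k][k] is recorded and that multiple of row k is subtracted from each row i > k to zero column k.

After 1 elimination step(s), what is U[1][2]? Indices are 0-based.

Step 1: pivot at (0,0) is 1.
  row1 ← row1 − (4)·row0  ⇒  L[1][0]=4, U row1=(0, 4, 0)
  row2 ← row2 − (4)·row0  ⇒  L[2][0]=4, U row2=(0, 1, 2)

U[1][2] = 0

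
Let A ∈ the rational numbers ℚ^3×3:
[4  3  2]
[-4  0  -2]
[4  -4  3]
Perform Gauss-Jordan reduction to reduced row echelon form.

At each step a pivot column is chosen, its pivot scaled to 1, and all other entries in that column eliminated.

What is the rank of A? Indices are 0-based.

rank = 3

pivot(0,0)=4: scale R0 → (1, 3/4, 1/2)
  clear (1,0): R1 −= (-4)R0 → (0, 3, 0)
  clear (2,0): R2 −= (4)R0 → (0, -7, 1)
pivot(1,1)=3: scale R1 → (0, 1, 0)
  clear (0,1): R0 −= (3/4)R1 → (1, 0, 1/2)
  clear (2,1): R2 −= (-7)R1 → (0, 0, 1)
pivot(2,2)=1: scale R2 → (0, 0, 1)
  clear (0,2): R0 −= (1/2)R2 → (1, 0, 0)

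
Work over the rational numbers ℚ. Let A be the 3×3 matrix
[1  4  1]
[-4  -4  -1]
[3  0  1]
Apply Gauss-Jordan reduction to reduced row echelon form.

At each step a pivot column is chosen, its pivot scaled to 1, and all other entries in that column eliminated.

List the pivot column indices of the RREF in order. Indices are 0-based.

pivot columns: 0, 1, 2

[1] R0 /= 1  ⇒  (1, 4, 1)
     R1 -= -4·R0  ⇒  (0, 12, 3)
     R2 -= 3·R0  ⇒  (0, -12, -2)
[2] R1 /= 12  ⇒  (0, 1, 1/4)
     R0 -= 4·R1  ⇒  (1, 0, 0)
     R2 -= -12·R1  ⇒  (0, 0, 1)
[3] R2 /= 1  ⇒  (0, 0, 1)
     R1 -= 1/4·R2  ⇒  (0, 1, 0)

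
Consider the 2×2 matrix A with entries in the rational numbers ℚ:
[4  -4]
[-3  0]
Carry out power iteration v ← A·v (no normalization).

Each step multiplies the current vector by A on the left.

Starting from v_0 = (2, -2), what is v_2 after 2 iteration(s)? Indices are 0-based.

v_0 = (2, -2).
v_1 = A·v_0 = (16, -6).
v_2 = A·v_1 = (88, -48).

v_2 = (88, -48)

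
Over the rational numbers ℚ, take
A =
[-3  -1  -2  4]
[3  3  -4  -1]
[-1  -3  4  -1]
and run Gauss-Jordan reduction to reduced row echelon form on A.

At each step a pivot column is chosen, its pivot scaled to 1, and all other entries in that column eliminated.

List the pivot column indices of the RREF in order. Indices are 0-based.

pivot columns: 0, 1, 2

step 1: normalize row 0 (÷-3) = (1, 1/3, 2/3, -4/3)
  row 1: subtract 3×row0 = (0, 2, -6, 3)
  row 2: subtract -1×row0 = (0, -8/3, 14/3, -7/3)
step 2: normalize row 1 (÷2) = (0, 1, -3, 3/2)
  row 0: subtract 1/3×row1 = (1, 0, 5/3, -11/6)
  row 2: subtract -8/3×row1 = (0, 0, -10/3, 5/3)
step 3: normalize row 2 (÷-10/3) = (0, 0, 1, -1/2)
  row 0: subtract 5/3×row2 = (1, 0, 0, -1)
  row 1: subtract -3×row2 = (0, 1, 0, 0)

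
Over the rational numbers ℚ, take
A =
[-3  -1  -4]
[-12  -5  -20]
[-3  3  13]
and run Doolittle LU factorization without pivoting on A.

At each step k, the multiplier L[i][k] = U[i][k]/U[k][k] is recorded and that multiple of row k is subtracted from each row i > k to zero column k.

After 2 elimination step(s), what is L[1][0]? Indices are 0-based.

L[1][0] = 4

[col 0] pivot -3
  R1 -= 4*R0 → (0, -1, -4)  (L[1][0] := 4)
  R2 -= 1*R0 → (0, 4, 17)  (L[2][0] := 1)
[col 1] pivot -1
  R2 -= -4*R1 → (0, 0, 1)  (L[2][1] := -4)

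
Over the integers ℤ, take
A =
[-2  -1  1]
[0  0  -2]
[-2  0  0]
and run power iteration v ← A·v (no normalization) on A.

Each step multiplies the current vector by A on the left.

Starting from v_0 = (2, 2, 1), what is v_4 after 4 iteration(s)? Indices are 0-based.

v_4 = (32, 32, 28)

v_0 = (2, 2, 1).
v_1 = A·v_0 = (-5, -2, -4).
v_2 = A·v_1 = (8, 8, 10).
v_3 = A·v_2 = (-14, -20, -16).
v_4 = A·v_3 = (32, 32, 28).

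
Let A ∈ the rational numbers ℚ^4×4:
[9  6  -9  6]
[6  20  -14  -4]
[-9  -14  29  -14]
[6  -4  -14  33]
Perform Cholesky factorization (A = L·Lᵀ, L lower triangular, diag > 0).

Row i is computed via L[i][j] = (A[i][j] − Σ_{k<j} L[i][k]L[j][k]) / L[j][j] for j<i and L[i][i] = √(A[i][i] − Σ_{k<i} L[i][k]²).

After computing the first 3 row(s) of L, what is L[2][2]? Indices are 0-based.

Step 1: L[0][0] = √(9) = 3.
  L[1][0] = (6) / L[0][0] = 2.
Step 2: L[1][1] = √(16) = 4.
  L[2][0] = (-9) / L[0][0] = -3.
  L[2][1] = (-8) / L[1][1] = -2.
Step 3: L[2][2] = √(16) = 4.

L[2][2] = 4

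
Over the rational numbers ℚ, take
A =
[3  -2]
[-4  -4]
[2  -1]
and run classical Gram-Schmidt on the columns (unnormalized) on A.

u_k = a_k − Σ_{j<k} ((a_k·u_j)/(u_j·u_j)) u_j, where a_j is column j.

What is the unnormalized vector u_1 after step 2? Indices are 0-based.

Step 1: u_0 = a_0 = (3, -4, 2).
Step 2: u_1 = a_1 − (8/29)·u_0 = (-82/29, -84/29, -45/29).

u_1 = (-82/29, -84/29, -45/29)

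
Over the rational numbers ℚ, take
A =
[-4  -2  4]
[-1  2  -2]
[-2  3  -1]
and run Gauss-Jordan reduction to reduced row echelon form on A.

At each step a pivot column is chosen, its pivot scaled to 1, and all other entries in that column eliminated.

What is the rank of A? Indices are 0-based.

[1] R0 /= -4  ⇒  (1, 1/2, -1)
     R1 -= -1·R0  ⇒  (0, 5/2, -3)
     R2 -= -2·R0  ⇒  (0, 4, -3)
[2] R1 /= 5/2  ⇒  (0, 1, -6/5)
     R0 -= 1/2·R1  ⇒  (1, 0, -2/5)
     R2 -= 4·R1  ⇒  (0, 0, 9/5)
[3] R2 /= 9/5  ⇒  (0, 0, 1)
     R0 -= -2/5·R2  ⇒  (1, 0, 0)
     R1 -= -6/5·R2  ⇒  (0, 1, 0)

rank = 3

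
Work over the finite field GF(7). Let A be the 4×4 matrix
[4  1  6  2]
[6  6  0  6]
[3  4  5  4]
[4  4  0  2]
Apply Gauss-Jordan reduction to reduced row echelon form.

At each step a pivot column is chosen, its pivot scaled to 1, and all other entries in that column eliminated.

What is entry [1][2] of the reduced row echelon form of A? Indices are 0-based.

M[1][2] = 5

step 1: normalize row 0 (÷4) = (1, 2, 5, 4)
  row 1: subtract 6×row0 = (0, 1, 5, 3)
  row 2: subtract 3×row0 = (0, 5, 4, 6)
  row 3: subtract 4×row0 = (0, 3, 1, 0)
step 2: normalize row 1 (÷1) = (0, 1, 5, 3)
  row 0: subtract 2×row1 = (1, 0, 2, 5)
  row 2: subtract 5×row1 = (0, 0, 0, 5)
  row 3: subtract 3×row1 = (0, 0, 0, 5)
skip col 2 (zero from row 2)
step 3: normalize row 2 (÷5) = (0, 0, 0, 1)
  row 0: subtract 5×row2 = (1, 0, 2, 0)
  row 1: subtract 3×row2 = (0, 1, 5, 0)
  row 3: subtract 5×row2 = (0, 0, 0, 0)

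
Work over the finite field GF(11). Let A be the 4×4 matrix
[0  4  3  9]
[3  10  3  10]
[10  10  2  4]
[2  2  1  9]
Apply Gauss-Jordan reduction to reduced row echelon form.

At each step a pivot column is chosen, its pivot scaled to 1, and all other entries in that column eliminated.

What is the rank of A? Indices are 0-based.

rank = 4

step 1: exchange rows 0,1
step 1: normalize row 0 (÷3) = (1, 7, 1, 7)
  row 2: subtract 10×row0 = (0, 6, 3, 0)
  row 3: subtract 2×row0 = (0, 10, 10, 6)
step 2: normalize row 1 (÷4) = (0, 1, 9, 5)
  row 0: subtract 7×row1 = (1, 0, 4, 5)
  row 2: subtract 6×row1 = (0, 0, 4, 3)
  row 3: subtract 10×row1 = (0, 0, 8, 0)
step 3: normalize row 2 (÷4) = (0, 0, 1, 9)
  row 0: subtract 4×row2 = (1, 0, 0, 2)
  row 1: subtract 9×row2 = (0, 1, 0, 1)
  row 3: subtract 8×row2 = (0, 0, 0, 5)
step 4: normalize row 3 (÷5) = (0, 0, 0, 1)
  row 0: subtract 2×row3 = (1, 0, 0, 0)
  row 1: subtract 1×row3 = (0, 1, 0, 0)
  row 2: subtract 9×row3 = (0, 0, 1, 0)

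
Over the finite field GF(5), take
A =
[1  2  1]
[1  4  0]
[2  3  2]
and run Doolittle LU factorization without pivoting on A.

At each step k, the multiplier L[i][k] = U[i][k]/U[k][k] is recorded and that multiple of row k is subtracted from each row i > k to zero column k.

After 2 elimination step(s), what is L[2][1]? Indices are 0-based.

L[2][1] = 2

Step 1: pivot at (0,0) is 1.
  row1 ← row1 − (1)·row0  ⇒  L[1][0]=1, U row1=(0, 2, 4)
  row2 ← row2 − (2)·row0  ⇒  L[2][0]=2, U row2=(0, 4, 0)
Step 2: pivot at (1,1) is 2.
  row2 ← row2 − (2)·row1  ⇒  L[2][1]=2, U row2=(0, 0, 2)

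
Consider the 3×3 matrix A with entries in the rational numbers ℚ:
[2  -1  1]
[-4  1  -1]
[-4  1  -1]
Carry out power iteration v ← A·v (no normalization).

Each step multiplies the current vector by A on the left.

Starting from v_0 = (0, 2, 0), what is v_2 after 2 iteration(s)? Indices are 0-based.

v_2 = (-4, 8, 8)

v_0 = (0, 2, 0).
v_1 = A·v_0 = (-2, 2, 2).
v_2 = A·v_1 = (-4, 8, 8).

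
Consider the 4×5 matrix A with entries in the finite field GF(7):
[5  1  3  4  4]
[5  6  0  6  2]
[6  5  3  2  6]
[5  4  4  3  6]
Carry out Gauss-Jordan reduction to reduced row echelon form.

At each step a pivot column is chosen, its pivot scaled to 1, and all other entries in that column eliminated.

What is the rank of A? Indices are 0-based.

rank = 3

[1] R0 /= 5  ⇒  (1, 3, 2, 5, 5)
     R1 -= 5·R0  ⇒  (0, 5, 4, 2, 5)
     R2 -= 6·R0  ⇒  (0, 1, 5, 0, 4)
     R3 -= 5·R0  ⇒  (0, 3, 1, 6, 2)
[2] R1 /= 5  ⇒  (0, 1, 5, 6, 1)
     R0 -= 3·R1  ⇒  (1, 0, 1, 1, 2)
     R2 -= 1·R1  ⇒  (0, 0, 0, 1, 3)
     R3 -= 3·R1  ⇒  (0, 0, 0, 2, 6)
column 2 empty below row 2
[3] R2 /= 1  ⇒  (0, 0, 0, 1, 3)
     R0 -= 1·R2  ⇒  (1, 0, 1, 0, 6)
     R1 -= 6·R2  ⇒  (0, 1, 5, 0, 4)
     R3 -= 2·R2  ⇒  (0, 0, 0, 0, 0)
column 4 empty below row 3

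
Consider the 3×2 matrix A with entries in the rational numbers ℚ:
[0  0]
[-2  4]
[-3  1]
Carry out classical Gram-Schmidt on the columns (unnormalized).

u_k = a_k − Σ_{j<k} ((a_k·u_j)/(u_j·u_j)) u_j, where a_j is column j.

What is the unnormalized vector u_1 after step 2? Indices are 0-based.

u_1 = (0, 30/13, -20/13)

Step 1: u_0 = a_0 = (0, -2, -3).
Step 2: u_1 = a_1 − (-11/13)·u_0 = (0, 30/13, -20/13).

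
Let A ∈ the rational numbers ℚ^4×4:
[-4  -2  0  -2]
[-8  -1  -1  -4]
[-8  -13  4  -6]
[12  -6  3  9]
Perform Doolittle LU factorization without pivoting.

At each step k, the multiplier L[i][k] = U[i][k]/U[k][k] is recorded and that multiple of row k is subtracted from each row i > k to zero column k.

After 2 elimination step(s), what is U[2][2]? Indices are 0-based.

[col 0] pivot -4
  R1 -= 2*R0 → (0, 3, -1, 0)  (L[1][0] := 2)
  R2 -= 2*R0 → (0, -9, 4, -2)  (L[2][0] := 2)
  R3 -= -3*R0 → (0, -12, 3, 3)  (L[3][0] := -3)
[col 1] pivot 3
  R2 -= -3*R1 → (0, 0, 1, -2)  (L[2][1] := -3)
  R3 -= -4*R1 → (0, 0, -1, 3)  (L[3][1] := -4)

U[2][2] = 1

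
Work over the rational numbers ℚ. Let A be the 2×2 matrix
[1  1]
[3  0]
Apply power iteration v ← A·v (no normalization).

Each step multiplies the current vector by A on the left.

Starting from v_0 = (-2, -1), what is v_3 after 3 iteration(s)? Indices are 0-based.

v_3 = (-18, -27)

v_0 = (-2, -1).
v_1 = A·v_0 = (-3, -6).
v_2 = A·v_1 = (-9, -9).
v_3 = A·v_2 = (-18, -27).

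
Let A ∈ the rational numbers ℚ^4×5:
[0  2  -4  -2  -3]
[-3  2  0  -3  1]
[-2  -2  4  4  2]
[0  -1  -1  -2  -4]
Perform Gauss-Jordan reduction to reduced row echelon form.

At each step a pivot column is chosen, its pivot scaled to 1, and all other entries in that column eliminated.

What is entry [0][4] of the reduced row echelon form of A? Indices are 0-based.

step 1: exchange rows 0,1
step 1: normalize row 0 (÷-3) = (1, -2/3, 0, 1, -1/3)
  row 2: subtract -2×row0 = (0, -10/3, 4, 6, 4/3)
step 2: normalize row 1 (÷2) = (0, 1, -2, -1, -3/2)
  row 0: subtract -2/3×row1 = (1, 0, -4/3, 1/3, -4/3)
  row 2: subtract -10/3×row1 = (0, 0, -8/3, 8/3, -11/3)
  row 3: subtract -1×row1 = (0, 0, -3, -3, -11/2)
step 3: normalize row 2 (÷-8/3) = (0, 0, 1, -1, 11/8)
  row 0: subtract -4/3×row2 = (1, 0, 0, -1, 1/2)
  row 1: subtract -2×row2 = (0, 1, 0, -3, 5/4)
  row 3: subtract -3×row2 = (0, 0, 0, -6, -11/8)
step 4: normalize row 3 (÷-6) = (0, 0, 0, 1, 11/48)
  row 0: subtract -1×row3 = (1, 0, 0, 0, 35/48)
  row 1: subtract -3×row3 = (0, 1, 0, 0, 31/16)
  row 2: subtract -1×row3 = (0, 0, 1, 0, 77/48)

M[0][4] = 35/48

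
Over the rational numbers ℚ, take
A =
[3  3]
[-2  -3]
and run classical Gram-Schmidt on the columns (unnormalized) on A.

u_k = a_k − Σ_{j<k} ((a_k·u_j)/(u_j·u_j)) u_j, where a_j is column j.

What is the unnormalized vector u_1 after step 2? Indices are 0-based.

Step 1: u_0 = a_0 = (3, -2).
Step 2: u_1 = a_1 − (15/13)·u_0 = (-6/13, -9/13).

u_1 = (-6/13, -9/13)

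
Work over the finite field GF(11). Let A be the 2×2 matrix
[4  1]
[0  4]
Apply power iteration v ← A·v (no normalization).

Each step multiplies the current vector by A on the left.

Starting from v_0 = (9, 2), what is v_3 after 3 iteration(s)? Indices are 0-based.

v_3 = (1, 7)

v_0 = (9, 2).
v_1 = A·v_0 = (5, 8).
v_2 = A·v_1 = (6, 10).
v_3 = A·v_2 = (1, 7).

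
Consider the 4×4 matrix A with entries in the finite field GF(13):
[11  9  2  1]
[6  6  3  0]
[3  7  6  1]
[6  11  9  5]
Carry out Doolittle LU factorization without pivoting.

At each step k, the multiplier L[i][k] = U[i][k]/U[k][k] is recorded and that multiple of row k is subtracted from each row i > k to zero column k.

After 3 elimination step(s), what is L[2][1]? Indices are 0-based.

L[2][1] = 2

Step 1: pivot at (0,0) is 11.
  row1 ← row1 − (10)·row0  ⇒  L[1][0]=10, U row1=(0, 7, 9, 3)
  row2 ← row2 − (5)·row0  ⇒  L[2][0]=5, U row2=(0, 1, 9, 9)
  row3 ← row3 − (10)·row0  ⇒  L[3][0]=10, U row3=(0, 12, 2, 8)
Step 2: pivot at (1,1) is 7.
  row2 ← row2 − (2)·row1  ⇒  L[2][1]=2, U row2=(0, 0, 4, 3)
  row3 ← row3 − (11)·row1  ⇒  L[3][1]=11, U row3=(0, 0, 7, 1)
Step 3: pivot at (2,2) is 4.
  row3 ← row3 − (5)·row2  ⇒  L[3][2]=5, U row3=(0, 0, 0, 12)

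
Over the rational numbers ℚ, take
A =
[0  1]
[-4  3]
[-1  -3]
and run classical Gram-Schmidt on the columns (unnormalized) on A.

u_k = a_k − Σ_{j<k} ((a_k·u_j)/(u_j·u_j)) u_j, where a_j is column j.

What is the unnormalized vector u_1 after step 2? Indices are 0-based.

u_1 = (1, 15/17, -60/17)

Step 1: u_0 = a_0 = (0, -4, -1).
Step 2: u_1 = a_1 − (-9/17)·u_0 = (1, 15/17, -60/17).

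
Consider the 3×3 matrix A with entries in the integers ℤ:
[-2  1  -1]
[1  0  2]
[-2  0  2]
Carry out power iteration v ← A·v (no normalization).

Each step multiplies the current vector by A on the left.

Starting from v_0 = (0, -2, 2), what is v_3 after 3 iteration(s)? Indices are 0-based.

v_3 = (-28, 40, 16)

v_0 = (0, -2, 2).
v_1 = A·v_0 = (-4, 4, 4).
v_2 = A·v_1 = (8, 4, 16).
v_3 = A·v_2 = (-28, 40, 16).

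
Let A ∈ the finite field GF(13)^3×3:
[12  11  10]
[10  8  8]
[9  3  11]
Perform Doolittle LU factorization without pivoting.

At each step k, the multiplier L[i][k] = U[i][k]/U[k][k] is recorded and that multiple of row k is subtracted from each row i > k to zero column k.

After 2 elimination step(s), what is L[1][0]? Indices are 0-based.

L[1][0] = 3

[col 0] pivot 12
  R1 -= 3*R0 → (0, 1, 4)  (L[1][0] := 3)
  R2 -= 4*R0 → (0, 11, 10)  (L[2][0] := 4)
[col 1] pivot 1
  R2 -= 11*R1 → (0, 0, 5)  (L[2][1] := 11)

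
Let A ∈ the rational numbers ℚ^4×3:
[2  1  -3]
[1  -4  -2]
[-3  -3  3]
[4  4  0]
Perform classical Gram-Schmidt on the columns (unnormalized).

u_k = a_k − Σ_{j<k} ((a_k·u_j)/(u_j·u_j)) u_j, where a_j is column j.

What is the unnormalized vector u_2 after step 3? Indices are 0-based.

u_2 = (-1220/731, 244/731, 1140/731, 1404/731)

Step 1: u_0 = a_0 = (2, 1, -3, 4).
Step 2: u_1 = a_1 − (23/30)·u_0 = (-8/15, -143/30, -7/10, 14/15).
Step 3: u_2 = a_2 − (-17/30)·u_0 − (271/731)·u_1 = (-1220/731, 244/731, 1140/731, 1404/731).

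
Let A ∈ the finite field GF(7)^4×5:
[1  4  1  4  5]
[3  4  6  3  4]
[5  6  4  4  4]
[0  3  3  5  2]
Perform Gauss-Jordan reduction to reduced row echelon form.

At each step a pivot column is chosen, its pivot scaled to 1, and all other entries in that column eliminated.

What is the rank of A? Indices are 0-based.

[1] R0 /= 1  ⇒  (1, 4, 1, 4, 5)
     R1 -= 3·R0  ⇒  (0, 6, 3, 5, 3)
     R2 -= 5·R0  ⇒  (0, 0, 6, 5, 0)
[2] R1 /= 6  ⇒  (0, 1, 4, 2, 4)
     R0 -= 4·R1  ⇒  (1, 0, 6, 3, 3)
     R3 -= 3·R1  ⇒  (0, 0, 5, 6, 4)
[3] R2 /= 6  ⇒  (0, 0, 1, 2, 0)
     R0 -= 6·R2  ⇒  (1, 0, 0, 5, 3)
     R1 -= 4·R2  ⇒  (0, 1, 0, 1, 4)
     R3 -= 5·R2  ⇒  (0, 0, 0, 3, 4)
[4] R3 /= 3  ⇒  (0, 0, 0, 1, 6)
     R0 -= 5·R3  ⇒  (1, 0, 0, 0, 1)
     R1 -= 1·R3  ⇒  (0, 1, 0, 0, 5)
     R2 -= 2·R3  ⇒  (0, 0, 1, 0, 2)

rank = 4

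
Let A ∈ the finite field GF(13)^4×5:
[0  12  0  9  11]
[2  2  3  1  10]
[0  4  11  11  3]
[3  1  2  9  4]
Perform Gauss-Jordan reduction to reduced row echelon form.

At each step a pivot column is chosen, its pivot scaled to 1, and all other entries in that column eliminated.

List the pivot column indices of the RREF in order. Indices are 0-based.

pivot columns: 0, 1, 2, 3

step 1: exchange rows 0,1
step 1: normalize row 0 (÷2) = (1, 1, 8, 7, 5)
  row 3: subtract 3×row0 = (0, 11, 4, 1, 2)
step 2: normalize row 1 (÷12) = (0, 1, 0, 4, 2)
  row 0: subtract 1×row1 = (1, 0, 8, 3, 3)
  row 2: subtract 4×row1 = (0, 0, 11, 8, 8)
  row 3: subtract 11×row1 = (0, 0, 4, 9, 6)
step 3: normalize row 2 (÷11) = (0, 0, 1, 9, 9)
  row 0: subtract 8×row2 = (1, 0, 0, 9, 9)
  row 3: subtract 4×row2 = (0, 0, 0, 12, 9)
step 4: normalize row 3 (÷12) = (0, 0, 0, 1, 4)
  row 0: subtract 9×row3 = (1, 0, 0, 0, 12)
  row 1: subtract 4×row3 = (0, 1, 0, 0, 12)
  row 2: subtract 9×row3 = (0, 0, 1, 0, 12)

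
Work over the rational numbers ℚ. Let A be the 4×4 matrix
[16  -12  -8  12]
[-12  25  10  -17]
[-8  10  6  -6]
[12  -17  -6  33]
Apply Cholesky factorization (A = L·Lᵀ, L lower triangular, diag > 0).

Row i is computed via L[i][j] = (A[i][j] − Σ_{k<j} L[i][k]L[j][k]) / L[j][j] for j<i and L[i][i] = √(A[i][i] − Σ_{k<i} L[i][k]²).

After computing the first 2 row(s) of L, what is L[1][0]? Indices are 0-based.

L[1][0] = -3

Step 1: L[0][0] = √(16) = 4.
  L[1][0] = (-12) / L[0][0] = -3.
Step 2: L[1][1] = √(16) = 4.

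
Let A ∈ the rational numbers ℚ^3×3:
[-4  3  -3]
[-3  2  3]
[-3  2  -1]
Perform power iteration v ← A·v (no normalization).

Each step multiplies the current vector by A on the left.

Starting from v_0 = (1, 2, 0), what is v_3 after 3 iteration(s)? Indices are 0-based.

v_3 = (44, 7, 27)

v_0 = (1, 2, 0).
v_1 = A·v_0 = (2, 1, 1).
v_2 = A·v_1 = (-8, -1, -5).
v_3 = A·v_2 = (44, 7, 27).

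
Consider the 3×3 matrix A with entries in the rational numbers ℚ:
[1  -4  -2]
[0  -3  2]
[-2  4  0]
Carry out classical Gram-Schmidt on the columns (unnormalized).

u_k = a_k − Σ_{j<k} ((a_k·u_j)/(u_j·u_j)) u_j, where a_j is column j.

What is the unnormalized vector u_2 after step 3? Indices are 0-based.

u_2 = (-120/61, 80/61, -60/61)

Step 1: u_0 = a_0 = (1, 0, -2).
Step 2: u_1 = a_1 − (-12/5)·u_0 = (-8/5, -3, -4/5).
Step 3: u_2 = a_2 − (-2/5)·u_0 − (-14/61)·u_1 = (-120/61, 80/61, -60/61).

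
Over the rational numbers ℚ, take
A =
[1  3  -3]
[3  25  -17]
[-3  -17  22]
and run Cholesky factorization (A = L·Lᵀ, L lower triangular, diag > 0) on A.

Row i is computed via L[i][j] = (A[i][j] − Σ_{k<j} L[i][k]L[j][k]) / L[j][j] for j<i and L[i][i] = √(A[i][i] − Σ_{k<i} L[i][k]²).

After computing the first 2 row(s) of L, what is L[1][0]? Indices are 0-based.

Step 1: L[0][0] = √(1) = 1.
  L[1][0] = (3) / L[0][0] = 3.
Step 2: L[1][1] = √(16) = 4.

L[1][0] = 3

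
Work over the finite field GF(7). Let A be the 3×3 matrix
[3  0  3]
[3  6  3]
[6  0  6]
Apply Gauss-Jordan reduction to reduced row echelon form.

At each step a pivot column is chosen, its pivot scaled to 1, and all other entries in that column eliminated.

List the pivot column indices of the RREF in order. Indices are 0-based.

step 1: normalize row 0 (÷3) = (1, 0, 1)
  row 1: subtract 3×row0 = (0, 6, 0)
  row 2: subtract 6×row0 = (0, 0, 0)
step 2: normalize row 1 (÷6) = (0, 1, 0)
skip col 2 (zero from row 2)

pivot columns: 0, 1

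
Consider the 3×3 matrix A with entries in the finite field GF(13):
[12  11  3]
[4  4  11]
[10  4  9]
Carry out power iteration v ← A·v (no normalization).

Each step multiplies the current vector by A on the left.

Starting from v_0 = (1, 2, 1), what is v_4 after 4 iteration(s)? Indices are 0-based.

v_4 = (10, 0, 11)

v_0 = (1, 2, 1).
v_1 = A·v_0 = (11, 10, 1).
v_2 = A·v_1 = (11, 4, 3).
v_3 = A·v_2 = (3, 2, 10).
v_4 = A·v_3 = (10, 0, 11).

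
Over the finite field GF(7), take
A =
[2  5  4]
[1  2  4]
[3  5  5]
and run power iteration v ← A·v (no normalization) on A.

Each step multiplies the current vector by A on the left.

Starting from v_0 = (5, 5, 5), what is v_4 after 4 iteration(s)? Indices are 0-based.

v_4 = (0, 5, 2)

v_0 = (5, 5, 5).
v_1 = A·v_0 = (6, 0, 2).
v_2 = A·v_1 = (6, 0, 0).
v_3 = A·v_2 = (5, 6, 4).
v_4 = A·v_3 = (0, 5, 2).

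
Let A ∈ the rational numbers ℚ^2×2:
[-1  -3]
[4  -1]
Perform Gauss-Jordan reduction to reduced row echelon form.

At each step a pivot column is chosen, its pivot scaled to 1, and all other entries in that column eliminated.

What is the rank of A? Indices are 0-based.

step 1: normalize row 0 (÷-1) = (1, 3)
  row 1: subtract 4×row0 = (0, -13)
step 2: normalize row 1 (÷-13) = (0, 1)
  row 0: subtract 3×row1 = (1, 0)

rank = 2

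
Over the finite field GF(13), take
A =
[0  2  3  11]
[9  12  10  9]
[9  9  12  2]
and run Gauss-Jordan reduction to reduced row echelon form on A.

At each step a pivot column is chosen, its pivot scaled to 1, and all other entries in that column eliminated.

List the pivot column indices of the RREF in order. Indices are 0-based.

pivot(0,0): swap R0↔R1
pivot(0,0)=9: scale R0 → (1, 10, 4, 1)
  clear (2,0): R2 −= (9)R0 → (0, 10, 2, 6)
pivot(1,1)=2: scale R1 → (0, 1, 8, 12)
  clear (0,1): R0 −= (10)R1 → (1, 0, 2, 11)
  clear (2,1): R2 −= (10)R1 → (0, 0, 0, 3)
col 2: no nonzero at/below row 2; advance.
pivot(2,3)=3: scale R2 → (0, 0, 0, 1)
  clear (0,3): R0 −= (11)R2 → (1, 0, 2, 0)
  clear (1,3): R1 −= (12)R2 → (0, 1, 8, 0)

pivot columns: 0, 1, 3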